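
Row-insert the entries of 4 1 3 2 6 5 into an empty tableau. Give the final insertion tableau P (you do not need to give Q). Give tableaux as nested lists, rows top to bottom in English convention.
P = [[1, 2, 5], [3, 6], [4]]

Insert 4: appended to row 1. P = [[4]].
Insert 1: 1 bumps 4 from row 1; 4 starts row 2. P = [[1], [4]].
Insert 3: appended to row 1. P = [[1, 3], [4]].
Insert 2: 2 bumps 3 from row 1; 3 bumps 4 from row 2; 4 starts row 3. P = [[1, 2], [3], [4]].
Insert 6: appended to row 1. P = [[1, 2, 6], [3], [4]].
Insert 5: 5 bumps 6 from row 1; 6 appends to row 2. P = [[1, 2, 5], [3, 6], [4]].

So P = [[1, 2, 5], [3, 6], [4]].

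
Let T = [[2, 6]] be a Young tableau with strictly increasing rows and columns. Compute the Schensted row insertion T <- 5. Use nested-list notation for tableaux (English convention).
[[2, 5], [6]]

In row 1, 5 replaces 6 (the leftmost entry greater than 5); 6 is bumped to row 2. 6 starts a new row 2. The new tableau is [[2, 5], [6]].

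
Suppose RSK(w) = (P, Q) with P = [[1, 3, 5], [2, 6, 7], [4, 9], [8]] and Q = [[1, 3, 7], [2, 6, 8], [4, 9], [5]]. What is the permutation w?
Reverse the RSK construction: for i from n down to 1, find the cell of Q containing i, remove the entry at that cell from P, and reverse-bump it up through P; the value ejected from row 1 is w(i).

Step i=9: Q has 9 at row 3, column 2; remove 9 from row 3 of P and reverse-bump: 9 enters row 2 and ejects 7; 7 enters row 1 and ejects 5. So w(9) = 5. P is now [[1, 3, 7], [2, 6, 9], [4], [8]].
Step i=8: Q has 8 at row 2, column 3; remove 9 from row 2 of P and reverse-bump: 9 enters row 1 and ejects 7. So w(8) = 7. P is now [[1, 3, 9], [2, 6], [4], [8]].
Step i=7: Q has 7 at row 1, column 3; remove that cell from P, ejecting 9. So w(7) = 9. P is now [[1, 3], [2, 6], [4], [8]].
Step i=6: Q has 6 at row 2, column 2; remove 6 from row 2 of P and reverse-bump: 6 enters row 1 and ejects 3. So w(6) = 3. P is now [[1, 6], [2], [4], [8]].
Step i=5: Q has 5 at row 4, column 1; remove 8 from row 4 of P and reverse-bump: 8 enters row 3 and ejects 4; 4 enters row 2 and ejects 2; 2 enters row 1 and ejects 1. So w(5) = 1. P is now [[2, 6], [4], [8]].
Step i=4: Q has 4 at row 3, column 1; remove 8 from row 3 of P and reverse-bump: 8 enters row 2 and ejects 4; 4 enters row 1 and ejects 2. So w(4) = 2. P is now [[4, 6], [8]].
Step i=3: Q has 3 at row 1, column 2; remove that cell from P, ejecting 6. So w(3) = 6. P is now [[4], [8]].
Step i=2: Q has 2 at row 2, column 1; remove 8 from row 2 of P and reverse-bump: 8 enters row 1 and ejects 4. So w(2) = 4. P is now [[8]].
Step i=1: Q has 1 at row 1, column 1; remove that cell from P, ejecting 8. So w(1) = 8. P is now [].

So w = 8 4 6 2 1 3 9 7 5.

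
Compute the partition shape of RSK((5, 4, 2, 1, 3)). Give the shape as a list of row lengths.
Row-insert each entry into an empty tableau.

After inserting 5: P = [[5]].
After inserting 4: P = [[4], [5]].
After inserting 2: P = [[2], [4], [5]].
After inserting 1: P = [[1], [2], [4], [5]].
After inserting 3: P = [[1, 3], [2], [4], [5]].

The final insertion tableau P = [[1, 3], [2], [4], [5]] has shape [2, 1, 1, 1].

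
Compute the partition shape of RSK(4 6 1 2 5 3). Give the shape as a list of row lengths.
Row-insert each entry into an empty tableau.

After inserting 4: P = [[4]].
After inserting 6: P = [[4, 6]].
After inserting 1: P = [[1, 6], [4]].
After inserting 2: P = [[1, 2], [4, 6]].
After inserting 5: P = [[1, 2, 5], [4, 6]].
After inserting 3: P = [[1, 2, 3], [4, 5], [6]].

The final insertion tableau P = [[1, 2, 3], [4, 5], [6]] has shape [3, 2, 1].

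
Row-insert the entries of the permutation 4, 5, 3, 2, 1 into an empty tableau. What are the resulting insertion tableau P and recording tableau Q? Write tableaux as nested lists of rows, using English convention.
P = [[1, 5], [2], [3], [4]], Q = [[1, 2], [3], [4], [5]]

Insert each entry of the permutation into P by Schensted row insertion, recording in Q the position of each new cell.

After inserting 4: P = [[4]].
After inserting 5: P = [[4, 5]].
After inserting 3: P = [[3, 5], [4]].
After inserting 2: P = [[2, 5], [3], [4]].
After inserting 1: P = [[1, 5], [2], [3], [4]].

So P = [[1, 5], [2], [3], [4]], Q = [[1, 2], [3], [4], [5]].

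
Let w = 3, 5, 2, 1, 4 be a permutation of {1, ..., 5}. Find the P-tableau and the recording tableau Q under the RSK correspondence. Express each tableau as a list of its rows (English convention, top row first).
Insert each entry of the permutation into P by Schensted row insertion, recording in Q the position of each new cell.

Insert 3: appended to row 1. P = [[3]].
Insert 5: appended to row 1. P = [[3, 5]].
Insert 2: 2 bumps 3 from row 1; 3 starts row 2. P = [[2, 5], [3]].
Insert 1: 1 bumps 2 from row 1; 2 bumps 3 from row 2; 3 starts row 3. P = [[1, 5], [2], [3]].
Insert 4: 4 bumps 5 from row 1; 5 appends to row 2. P = [[1, 4], [2, 5], [3]].

So P = [[1, 4], [2, 5], [3]], Q = [[1, 2], [3, 5], [4]].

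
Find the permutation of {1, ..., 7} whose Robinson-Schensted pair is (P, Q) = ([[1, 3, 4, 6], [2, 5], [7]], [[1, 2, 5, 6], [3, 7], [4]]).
Reverse the RSK construction: for i from n down to 1, find the cell of Q containing i, remove the entry at that cell from P, and reverse-bump it up through P; the value ejected from row 1 is w(i).

Step i=7: Q has 7 at row 2, column 2; remove 5 from row 2 of P and reverse-bump: 5 enters row 1 and ejects 4. So w(7) = 4. P is now [[1, 3, 5, 6], [2], [7]].
Step i=6: Q has 6 at row 1, column 4; remove that cell from P, ejecting 6. So w(6) = 6. P is now [[1, 3, 5], [2], [7]].
Step i=5: Q has 5 at row 1, column 3; remove that cell from P, ejecting 5. So w(5) = 5. P is now [[1, 3], [2], [7]].
Step i=4: Q has 4 at row 3, column 1; remove 7 from row 3 of P and reverse-bump: 7 enters row 2 and ejects 2; 2 enters row 1 and ejects 1. So w(4) = 1. P is now [[2, 3], [7]].
Step i=3: Q has 3 at row 2, column 1; remove 7 from row 2 of P and reverse-bump: 7 enters row 1 and ejects 3. So w(3) = 3. P is now [[2, 7]].
Step i=2: Q has 2 at row 1, column 2; remove that cell from P, ejecting 7. So w(2) = 7. P is now [[2]].
Step i=1: Q has 1 at row 1, column 1; remove that cell from P, ejecting 2. So w(1) = 2. P is now [].

So w = 2 7 3 1 5 6 4.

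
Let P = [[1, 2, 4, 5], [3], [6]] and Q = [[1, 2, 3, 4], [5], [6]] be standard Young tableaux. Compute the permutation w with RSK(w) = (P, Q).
1 3 4 6 5 2

Reverse the RSK construction: for i from n down to 1, find the cell of Q containing i, remove the entry at that cell from P, and reverse-bump it up through P; the value ejected from row 1 is w(i).

Step i=6: Q has 6 at row 3, column 1; remove 6 from row 3 of P and reverse-bump: 6 enters row 2 and ejects 3; 3 enters row 1 and ejects 2. So w(6) = 2. P is now [[1, 3, 4, 5], [6]].
Step i=5: Q has 5 at row 2, column 1; remove 6 from row 2 of P and reverse-bump: 6 enters row 1 and ejects 5. So w(5) = 5. P is now [[1, 3, 4, 6]].
Step i=4: Q has 4 at row 1, column 4; remove that cell from P, ejecting 6. So w(4) = 6. P is now [[1, 3, 4]].
Step i=3: Q has 3 at row 1, column 3; remove that cell from P, ejecting 4. So w(3) = 4. P is now [[1, 3]].
Step i=2: Q has 2 at row 1, column 2; remove that cell from P, ejecting 3. So w(2) = 3. P is now [[1]].
Step i=1: Q has 1 at row 1, column 1; remove that cell from P, ejecting 1. So w(1) = 1. P is now [].

So w = 1 3 4 6 5 2.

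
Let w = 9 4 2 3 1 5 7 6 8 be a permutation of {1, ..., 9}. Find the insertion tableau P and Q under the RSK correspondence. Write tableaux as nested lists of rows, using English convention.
Insert each entry of the permutation into P by Schensted row insertion, recording in Q the position of each new cell.

Insert 9: appended to row 1. P = [[9]].
Insert 4: 4 bumps 9 from row 1; 9 starts row 2. P = [[4], [9]].
Insert 2: 2 bumps 4 from row 1; 4 bumps 9 from row 2; 9 starts row 3. P = [[2], [4], [9]].
Insert 3: appended to row 1. P = [[2, 3], [4], [9]].
Insert 1: 1 bumps 2 from row 1; 2 bumps 4 from row 2; 4 bumps 9 from row 3; 9 starts row 4. P = [[1, 3], [2], [4], [9]].
Insert 5: appended to row 1. P = [[1, 3, 5], [2], [4], [9]].
Insert 7: appended to row 1. P = [[1, 3, 5, 7], [2], [4], [9]].
Insert 6: 6 bumps 7 from row 1; 7 appends to row 2. P = [[1, 3, 5, 6], [2, 7], [4], [9]].
Insert 8: appended to row 1. P = [[1, 3, 5, 6, 8], [2, 7], [4], [9]].

So P = [[1, 3, 5, 6, 8], [2, 7], [4], [9]], Q = [[1, 4, 6, 7, 9], [2, 8], [3], [5]].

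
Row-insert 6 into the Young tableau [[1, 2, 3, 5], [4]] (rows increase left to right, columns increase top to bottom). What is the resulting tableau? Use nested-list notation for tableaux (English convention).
6 is larger than every entry of row 1, so it is appended to row 1. The new tableau is [[1, 2, 3, 5, 6], [4]].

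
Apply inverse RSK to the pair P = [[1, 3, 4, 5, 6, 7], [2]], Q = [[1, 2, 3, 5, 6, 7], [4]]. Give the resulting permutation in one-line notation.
Reverse RSK: for i = n, n-1, ..., 1, locate i in Q, remove the corresponding corner cell from P, and reverse-bump its entry up through P; the value ejected from row 1 is w(i).

So w = 2 3 4 1 5 6 7.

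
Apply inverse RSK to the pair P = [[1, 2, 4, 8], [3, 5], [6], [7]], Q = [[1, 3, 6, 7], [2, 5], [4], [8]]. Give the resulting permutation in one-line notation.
7 3 6 1 2 5 8 4

Reverse the RSK construction: for i from n down to 1, find the cell of Q containing i, remove the entry at that cell from P, and reverse-bump it up through P; the value ejected from row 1 is w(i).

Step i=8: Q has 8 at row 4, column 1; remove 7 from row 4 of P and reverse-bump: 7 enters row 3 and ejects 6; 6 enters row 2 and ejects 5; 5 enters row 1 and ejects 4. So w(8) = 4. P is now [[1, 2, 5, 8], [3, 6], [7]].
Step i=7: Q has 7 at row 1, column 4; remove that cell from P, ejecting 8. So w(7) = 8. P is now [[1, 2, 5], [3, 6], [7]].
Step i=6: Q has 6 at row 1, column 3; remove that cell from P, ejecting 5. So w(6) = 5. P is now [[1, 2], [3, 6], [7]].
Step i=5: Q has 5 at row 2, column 2; remove 6 from row 2 of P and reverse-bump: 6 enters row 1 and ejects 2. So w(5) = 2. P is now [[1, 6], [3], [7]].
Step i=4: Q has 4 at row 3, column 1; remove 7 from row 3 of P and reverse-bump: 7 enters row 2 and ejects 3; 3 enters row 1 and ejects 1. So w(4) = 1. P is now [[3, 6], [7]].
Step i=3: Q has 3 at row 1, column 2; remove that cell from P, ejecting 6. So w(3) = 6. P is now [[3], [7]].
Step i=2: Q has 2 at row 2, column 1; remove 7 from row 2 of P and reverse-bump: 7 enters row 1 and ejects 3. So w(2) = 3. P is now [[7]].
Step i=1: Q has 1 at row 1, column 1; remove that cell from P, ejecting 7. So w(1) = 7. P is now [].

So w = 7 3 6 1 2 5 8 4.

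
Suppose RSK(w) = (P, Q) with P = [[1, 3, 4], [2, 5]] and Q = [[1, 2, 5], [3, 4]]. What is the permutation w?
2 5 1 3 4

Reverse the RSK construction: for i from n down to 1, find the cell of Q containing i, remove the entry at that cell from P, and reverse-bump it up through P; the value ejected from row 1 is w(i).

Step i=5: Q has 5 at row 1, column 3; remove that cell from P, ejecting 4. So w(5) = 4. P is now [[1, 3], [2, 5]].
Step i=4: Q has 4 at row 2, column 2; remove 5 from row 2 of P and reverse-bump: 5 enters row 1 and ejects 3. So w(4) = 3. P is now [[1, 5], [2]].
Step i=3: Q has 3 at row 2, column 1; remove 2 from row 2 of P and reverse-bump: 2 enters row 1 and ejects 1. So w(3) = 1. P is now [[2, 5]].
Step i=2: Q has 2 at row 1, column 2; remove that cell from P, ejecting 5. So w(2) = 5. P is now [[2]].
Step i=1: Q has 1 at row 1, column 1; remove that cell from P, ejecting 2. So w(1) = 2. P is now [].

So w = 2 5 1 3 4.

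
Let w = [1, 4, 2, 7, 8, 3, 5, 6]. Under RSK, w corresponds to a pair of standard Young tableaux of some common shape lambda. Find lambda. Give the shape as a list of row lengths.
RSK row insertion gives P = [[1, 2, 3, 5, 6], [4, 7, 8]], which has shape [5, 3].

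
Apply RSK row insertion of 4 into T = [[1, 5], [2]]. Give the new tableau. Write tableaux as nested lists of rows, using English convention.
In row 1, 4 replaces 5 (the leftmost entry greater than 4); 5 is bumped to row 2. 5 is appended to row 2. The new tableau is [[1, 4], [2, 5]].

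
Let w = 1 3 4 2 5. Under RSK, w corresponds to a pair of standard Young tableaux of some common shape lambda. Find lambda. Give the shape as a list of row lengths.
[4, 1]

Row-insert each entry into an empty tableau.

After inserting 1: P = [[1]].
After inserting 3: P = [[1, 3]].
After inserting 4: P = [[1, 3, 4]].
After inserting 2: P = [[1, 2, 4], [3]].
After inserting 5: P = [[1, 2, 4, 5], [3]].

The final insertion tableau P = [[1, 2, 4, 5], [3]] has shape [4, 1].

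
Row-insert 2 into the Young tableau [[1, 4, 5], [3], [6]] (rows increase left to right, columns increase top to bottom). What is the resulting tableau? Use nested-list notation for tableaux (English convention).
[[1, 2, 5], [3, 4], [6]]

In row 1, 2 replaces 4 (the leftmost entry greater than 2); 4 is bumped to row 2. 4 is appended to row 2. The new tableau is [[1, 2, 5], [3, 4], [6]].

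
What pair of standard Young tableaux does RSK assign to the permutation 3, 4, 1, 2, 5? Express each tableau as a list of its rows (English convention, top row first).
Insert each entry of the permutation into P by Schensted row insertion, recording in Q the position of each new cell.

Insert 3: appended to row 1. P = [[3]].
Insert 4: appended to row 1. P = [[3, 4]].
Insert 1: 1 bumps 3 from row 1; 3 starts row 2. P = [[1, 4], [3]].
Insert 2: 2 bumps 4 from row 1; 4 appends to row 2. P = [[1, 2], [3, 4]].
Insert 5: appended to row 1. P = [[1, 2, 5], [3, 4]].

So P = [[1, 2, 5], [3, 4]], Q = [[1, 2, 5], [3, 4]].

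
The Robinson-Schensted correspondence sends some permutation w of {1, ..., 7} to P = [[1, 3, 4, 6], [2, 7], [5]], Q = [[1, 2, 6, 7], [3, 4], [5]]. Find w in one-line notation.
Reverse the RSK construction: for i from n down to 1, find the cell of Q containing i, remove the entry at that cell from P, and reverse-bump it up through P; the value ejected from row 1 is w(i).

Step i=7: Q has 7 at row 1, column 4; remove that cell from P, ejecting 6. So w(7) = 6. P is now [[1, 3, 4], [2, 7], [5]].
Step i=6: Q has 6 at row 1, column 3; remove that cell from P, ejecting 4. So w(6) = 4. P is now [[1, 3], [2, 7], [5]].
Step i=5: Q has 5 at row 3, column 1; remove 5 from row 3 of P and reverse-bump: 5 enters row 2 and ejects 2; 2 enters row 1 and ejects 1. So w(5) = 1. P is now [[2, 3], [5, 7]].
Step i=4: Q has 4 at row 2, column 2; remove 7 from row 2 of P and reverse-bump: 7 enters row 1 and ejects 3. So w(4) = 3. P is now [[2, 7], [5]].
Step i=3: Q has 3 at row 2, column 1; remove 5 from row 2 of P and reverse-bump: 5 enters row 1 and ejects 2. So w(3) = 2. P is now [[5, 7]].
Step i=2: Q has 2 at row 1, column 2; remove that cell from P, ejecting 7. So w(2) = 7. P is now [[5]].
Step i=1: Q has 1 at row 1, column 1; remove that cell from P, ejecting 5. So w(1) = 5. P is now [].

So w = 5 7 2 3 1 4 6.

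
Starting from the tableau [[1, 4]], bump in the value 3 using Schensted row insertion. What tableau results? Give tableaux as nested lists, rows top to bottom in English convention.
[[1, 3], [4]]

In row 1, 3 replaces 4 (the leftmost entry greater than 3); 4 is bumped to row 2. 4 starts a new row 2. The new tableau is [[1, 3], [4]].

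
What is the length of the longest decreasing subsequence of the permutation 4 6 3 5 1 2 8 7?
3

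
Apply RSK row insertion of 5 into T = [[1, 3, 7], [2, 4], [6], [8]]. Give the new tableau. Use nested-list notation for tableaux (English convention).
In row 1, 5 replaces 7 (the leftmost entry greater than 5); 7 is bumped to row 2. 7 is appended to row 2. The new tableau is [[1, 3, 5], [2, 4, 7], [6], [8]].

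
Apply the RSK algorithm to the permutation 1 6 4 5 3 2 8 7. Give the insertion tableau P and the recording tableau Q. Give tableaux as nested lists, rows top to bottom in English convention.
Insert each entry of the permutation into P by Schensted row insertion, recording in Q the position of each new cell.

Insert 1: appended to row 1. P = [[1]].
Insert 6: appended to row 1. P = [[1, 6]].
Insert 4: 4 bumps 6 from row 1; 6 starts row 2. P = [[1, 4], [6]].
Insert 5: appended to row 1. P = [[1, 4, 5], [6]].
Insert 3: 3 bumps 4 from row 1; 4 bumps 6 from row 2; 6 starts row 3. P = [[1, 3, 5], [4], [6]].
Insert 2: 2 bumps 3 from row 1; 3 bumps 4 from row 2; 4 bumps 6 from row 3; 6 starts row 4. P = [[1, 2, 5], [3], [4], [6]].
Insert 8: appended to row 1. P = [[1, 2, 5, 8], [3], [4], [6]].
Insert 7: 7 bumps 8 from row 1; 8 appends to row 2. P = [[1, 2, 5, 7], [3, 8], [4], [6]].

So P = [[1, 2, 5, 7], [3, 8], [4], [6]], Q = [[1, 2, 4, 7], [3, 8], [5], [6]].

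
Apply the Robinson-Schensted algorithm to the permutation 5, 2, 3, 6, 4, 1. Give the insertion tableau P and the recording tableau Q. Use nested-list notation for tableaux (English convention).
P = [[1, 3, 4], [2, 6], [5]], Q = [[1, 3, 4], [2, 5], [6]]

Insert each entry of the permutation into P by Schensted row insertion, recording in Q the position of each new cell.

Insert 5: appended to row 1. P = [[5]].
Insert 2: 2 bumps 5 from row 1; 5 starts row 2. P = [[2], [5]].
Insert 3: appended to row 1. P = [[2, 3], [5]].
Insert 6: appended to row 1. P = [[2, 3, 6], [5]].
Insert 4: 4 bumps 6 from row 1; 6 appends to row 2. P = [[2, 3, 4], [5, 6]].
Insert 1: 1 bumps 2 from row 1; 2 bumps 5 from row 2; 5 starts row 3. P = [[1, 3, 4], [2, 6], [5]].

So P = [[1, 3, 4], [2, 6], [5]], Q = [[1, 3, 4], [2, 5], [6]].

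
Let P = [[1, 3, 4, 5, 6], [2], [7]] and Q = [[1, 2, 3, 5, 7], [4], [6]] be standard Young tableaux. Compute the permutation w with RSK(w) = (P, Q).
2 3 7 4 5 1 6

Reverse the RSK construction: for i from n down to 1, find the cell of Q containing i, remove the entry at that cell from P, and reverse-bump it up through P; the value ejected from row 1 is w(i).

Step i=7: Q has 7 at row 1, column 5; remove that cell from P, ejecting 6. So w(7) = 6. P is now [[1, 3, 4, 5], [2], [7]].
Step i=6: Q has 6 at row 3, column 1; remove 7 from row 3 of P and reverse-bump: 7 enters row 2 and ejects 2; 2 enters row 1 and ejects 1. So w(6) = 1. P is now [[2, 3, 4, 5], [7]].
Step i=5: Q has 5 at row 1, column 4; remove that cell from P, ejecting 5. So w(5) = 5. P is now [[2, 3, 4], [7]].
Step i=4: Q has 4 at row 2, column 1; remove 7 from row 2 of P and reverse-bump: 7 enters row 1 and ejects 4. So w(4) = 4. P is now [[2, 3, 7]].
Step i=3: Q has 3 at row 1, column 3; remove that cell from P, ejecting 7. So w(3) = 7. P is now [[2, 3]].
Step i=2: Q has 2 at row 1, column 2; remove that cell from P, ejecting 3. So w(2) = 3. P is now [[2]].
Step i=1: Q has 1 at row 1, column 1; remove that cell from P, ejecting 2. So w(1) = 2. P is now [].

So w = 2 3 7 4 5 1 6.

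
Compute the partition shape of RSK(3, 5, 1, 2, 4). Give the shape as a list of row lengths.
Row-insert each entry into an empty tableau.

After inserting 3: P = [[3]].
After inserting 5: P = [[3, 5]].
After inserting 1: P = [[1, 5], [3]].
After inserting 2: P = [[1, 2], [3, 5]].
After inserting 4: P = [[1, 2, 4], [3, 5]].

The final insertion tableau P = [[1, 2, 4], [3, 5]] has shape [3, 2].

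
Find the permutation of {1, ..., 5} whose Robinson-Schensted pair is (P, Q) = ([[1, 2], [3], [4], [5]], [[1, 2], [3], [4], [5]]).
1 5 4 3 2

Reverse the RSK construction: for i from n down to 1, find the cell of Q containing i, remove the entry at that cell from P, and reverse-bump it up through P; the value ejected from row 1 is w(i).

Step i=5: Q has 5 at row 4, column 1; remove 5 from row 4 of P and reverse-bump: 5 enters row 3 and ejects 4; 4 enters row 2 and ejects 3; 3 enters row 1 and ejects 2. So w(5) = 2. P is now [[1, 3], [4], [5]].
Step i=4: Q has 4 at row 3, column 1; remove 5 from row 3 of P and reverse-bump: 5 enters row 2 and ejects 4; 4 enters row 1 and ejects 3. So w(4) = 3. P is now [[1, 4], [5]].
Step i=3: Q has 3 at row 2, column 1; remove 5 from row 2 of P and reverse-bump: 5 enters row 1 and ejects 4. So w(3) = 4. P is now [[1, 5]].
Step i=2: Q has 2 at row 1, column 2; remove that cell from P, ejecting 5. So w(2) = 5. P is now [[1]].
Step i=1: Q has 1 at row 1, column 1; remove that cell from P, ejecting 1. So w(1) = 1. P is now [].

So w = 1 5 4 3 2.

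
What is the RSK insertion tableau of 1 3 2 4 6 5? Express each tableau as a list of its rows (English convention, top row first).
P = [[1, 2, 4, 5], [3, 6]]

Insert 1: appended to row 1. P = [[1]].
Insert 3: appended to row 1. P = [[1, 3]].
Insert 2: 2 bumps 3 from row 1; 3 starts row 2. P = [[1, 2], [3]].
Insert 4: appended to row 1. P = [[1, 2, 4], [3]].
Insert 6: appended to row 1. P = [[1, 2, 4, 6], [3]].
Insert 5: 5 bumps 6 from row 1; 6 appends to row 2. P = [[1, 2, 4, 5], [3, 6]].

So P = [[1, 2, 4, 5], [3, 6]].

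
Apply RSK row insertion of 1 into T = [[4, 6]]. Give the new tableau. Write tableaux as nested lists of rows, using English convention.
[[1, 6], [4]]

In row 1, 1 replaces 4 (the leftmost entry greater than 1); 4 is bumped to row 2. 4 starts a new row 2. The new tableau is [[1, 6], [4]].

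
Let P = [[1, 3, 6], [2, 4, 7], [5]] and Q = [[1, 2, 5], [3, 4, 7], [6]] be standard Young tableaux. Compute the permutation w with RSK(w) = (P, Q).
2 5 1 4 7 3 6

Reverse the RSK construction: for i from n down to 1, find the cell of Q containing i, remove the entry at that cell from P, and reverse-bump it up through P; the value ejected from row 1 is w(i).

Step i=7: Q has 7 at row 2, column 3; remove 7 from row 2 of P and reverse-bump: 7 enters row 1 and ejects 6. So w(7) = 6. P is now [[1, 3, 7], [2, 4], [5]].
Step i=6: Q has 6 at row 3, column 1; remove 5 from row 3 of P and reverse-bump: 5 enters row 2 and ejects 4; 4 enters row 1 and ejects 3. So w(6) = 3. P is now [[1, 4, 7], [2, 5]].
Step i=5: Q has 5 at row 1, column 3; remove that cell from P, ejecting 7. So w(5) = 7. P is now [[1, 4], [2, 5]].
Step i=4: Q has 4 at row 2, column 2; remove 5 from row 2 of P and reverse-bump: 5 enters row 1 and ejects 4. So w(4) = 4. P is now [[1, 5], [2]].
Step i=3: Q has 3 at row 2, column 1; remove 2 from row 2 of P and reverse-bump: 2 enters row 1 and ejects 1. So w(3) = 1. P is now [[2, 5]].
Step i=2: Q has 2 at row 1, column 2; remove that cell from P, ejecting 5. So w(2) = 5. P is now [[2]].
Step i=1: Q has 1 at row 1, column 1; remove that cell from P, ejecting 2. So w(1) = 2. P is now [].

So w = 2 5 1 4 7 3 6.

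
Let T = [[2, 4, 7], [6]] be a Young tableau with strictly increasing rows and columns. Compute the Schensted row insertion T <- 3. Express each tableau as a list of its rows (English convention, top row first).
In row 1, 3 replaces 4 (the leftmost entry greater than 3); 4 is bumped to row 2. In row 2, 4 replaces 6 (the leftmost entry greater than 4); 6 is bumped to row 3. 6 starts a new row 3. The new tableau is [[2, 3, 7], [4], [6]].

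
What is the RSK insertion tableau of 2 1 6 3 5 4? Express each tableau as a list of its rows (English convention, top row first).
P = [[1, 3, 4], [2, 5], [6]]

Insert 2: appended to row 1. P = [[2]].
Insert 1: 1 bumps 2 from row 1; 2 starts row 2. P = [[1], [2]].
Insert 6: appended to row 1. P = [[1, 6], [2]].
Insert 3: 3 bumps 6 from row 1; 6 appends to row 2. P = [[1, 3], [2, 6]].
Insert 5: appended to row 1. P = [[1, 3, 5], [2, 6]].
Insert 4: 4 bumps 5 from row 1; 5 bumps 6 from row 2; 6 starts row 3. P = [[1, 3, 4], [2, 5], [6]].

So P = [[1, 3, 4], [2, 5], [6]].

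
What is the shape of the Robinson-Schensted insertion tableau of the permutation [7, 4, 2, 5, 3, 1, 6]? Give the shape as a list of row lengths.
Row-insert each entry into an empty tableau.

After inserting 7: P = [[7]].
After inserting 4: P = [[4], [7]].
After inserting 2: P = [[2], [4], [7]].
After inserting 5: P = [[2, 5], [4], [7]].
After inserting 3: P = [[2, 3], [4, 5], [7]].
After inserting 1: P = [[1, 3], [2, 5], [4], [7]].
After inserting 6: P = [[1, 3, 6], [2, 5], [4], [7]].

The final insertion tableau P = [[1, 3, 6], [2, 5], [4], [7]] has shape [3, 2, 1, 1].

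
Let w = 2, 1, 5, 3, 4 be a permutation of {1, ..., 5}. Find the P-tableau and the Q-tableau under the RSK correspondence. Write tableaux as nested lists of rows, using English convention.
Insert each entry of the permutation into P by Schensted row insertion, recording in Q the position of each new cell.

Insert 2: appended to row 1. P = [[2]].
Insert 1: 1 bumps 2 from row 1; 2 starts row 2. P = [[1], [2]].
Insert 5: appended to row 1. P = [[1, 5], [2]].
Insert 3: 3 bumps 5 from row 1; 5 appends to row 2. P = [[1, 3], [2, 5]].
Insert 4: appended to row 1. P = [[1, 3, 4], [2, 5]].

So P = [[1, 3, 4], [2, 5]], Q = [[1, 3, 5], [2, 4]].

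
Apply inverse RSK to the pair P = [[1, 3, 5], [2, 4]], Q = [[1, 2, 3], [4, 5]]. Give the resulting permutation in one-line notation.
2 4 5 1 3

Reverse the RSK construction: for i from n down to 1, find the cell of Q containing i, remove the entry at that cell from P, and reverse-bump it up through P; the value ejected from row 1 is w(i).

Step i=5: Q has 5 at row 2, column 2; remove 4 from row 2 of P and reverse-bump: 4 enters row 1 and ejects 3. So w(5) = 3. P is now [[1, 4, 5], [2]].
Step i=4: Q has 4 at row 2, column 1; remove 2 from row 2 of P and reverse-bump: 2 enters row 1 and ejects 1. So w(4) = 1. P is now [[2, 4, 5]].
Step i=3: Q has 3 at row 1, column 3; remove that cell from P, ejecting 5. So w(3) = 5. P is now [[2, 4]].
Step i=2: Q has 2 at row 1, column 2; remove that cell from P, ejecting 4. So w(2) = 4. P is now [[2]].
Step i=1: Q has 1 at row 1, column 1; remove that cell from P, ejecting 2. So w(1) = 2. P is now [].

So w = 2 4 5 1 3.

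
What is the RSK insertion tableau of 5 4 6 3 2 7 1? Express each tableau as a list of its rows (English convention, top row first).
Insert 5: appended to row 1. P = [[5]].
Insert 4: 4 bumps 5 from row 1; 5 starts row 2. P = [[4], [5]].
Insert 6: appended to row 1. P = [[4, 6], [5]].
Insert 3: 3 bumps 4 from row 1; 4 bumps 5 from row 2; 5 starts row 3. P = [[3, 6], [4], [5]].
Insert 2: 2 bumps 3 from row 1; 3 bumps 4 from row 2; 4 bumps 5 from row 3; 5 starts row 4. P = [[2, 6], [3], [4], [5]].
Insert 7: appended to row 1. P = [[2, 6, 7], [3], [4], [5]].
Insert 1: 1 bumps 2 from row 1; 2 bumps 3 from row 2; 3 bumps 4 from row 3; 4 bumps 5 from row 4; 5 starts row 5. P = [[1, 6, 7], [2], [3], [4], [5]].

So P = [[1, 6, 7], [2], [3], [4], [5]].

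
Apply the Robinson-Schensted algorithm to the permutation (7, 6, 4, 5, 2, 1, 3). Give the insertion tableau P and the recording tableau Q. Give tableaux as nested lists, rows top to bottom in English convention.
P = [[1, 3], [2, 5], [4], [6], [7]], Q = [[1, 4], [2, 7], [3], [5], [6]]

Insert each entry of the permutation into P by Schensted row insertion, recording in Q the position of each new cell.

After inserting 7: P = [[7]].
After inserting 6: P = [[6], [7]].
After inserting 4: P = [[4], [6], [7]].
After inserting 5: P = [[4, 5], [6], [7]].
After inserting 2: P = [[2, 5], [4], [6], [7]].
After inserting 1: P = [[1, 5], [2], [4], [6], [7]].
After inserting 3: P = [[1, 3], [2, 5], [4], [6], [7]].

So P = [[1, 3], [2, 5], [4], [6], [7]], Q = [[1, 4], [2, 7], [3], [5], [6]].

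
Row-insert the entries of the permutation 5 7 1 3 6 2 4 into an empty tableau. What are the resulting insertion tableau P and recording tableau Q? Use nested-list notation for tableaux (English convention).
P = [[1, 2, 4], [3, 6], [5, 7]], Q = [[1, 2, 5], [3, 4], [6, 7]]

Insert each entry of the permutation into P by Schensted row insertion, recording in Q the position of each new cell.

Insert 5: appended to row 1. P = [[5]].
Insert 7: appended to row 1. P = [[5, 7]].
Insert 1: 1 bumps 5 from row 1; 5 starts row 2. P = [[1, 7], [5]].
Insert 3: 3 bumps 7 from row 1; 7 appends to row 2. P = [[1, 3], [5, 7]].
Insert 6: appended to row 1. P = [[1, 3, 6], [5, 7]].
Insert 2: 2 bumps 3 from row 1; 3 bumps 5 from row 2; 5 starts row 3. P = [[1, 2, 6], [3, 7], [5]].
Insert 4: 4 bumps 6 from row 1; 6 bumps 7 from row 2; 7 appends to row 3. P = [[1, 2, 4], [3, 6], [5, 7]].

So P = [[1, 2, 4], [3, 6], [5, 7]], Q = [[1, 2, 5], [3, 4], [6, 7]].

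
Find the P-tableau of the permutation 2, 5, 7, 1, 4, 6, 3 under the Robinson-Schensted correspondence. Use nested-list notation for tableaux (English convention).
Insert 2: appended to row 1. P = [[2]].
Insert 5: appended to row 1. P = [[2, 5]].
Insert 7: appended to row 1. P = [[2, 5, 7]].
Insert 1: 1 bumps 2 from row 1; 2 starts row 2. P = [[1, 5, 7], [2]].
Insert 4: 4 bumps 5 from row 1; 5 appends to row 2. P = [[1, 4, 7], [2, 5]].
Insert 6: 6 bumps 7 from row 1; 7 appends to row 2. P = [[1, 4, 6], [2, 5, 7]].
Insert 3: 3 bumps 4 from row 1; 4 bumps 5 from row 2; 5 starts row 3. P = [[1, 3, 6], [2, 4, 7], [5]].

So P = [[1, 3, 6], [2, 4, 7], [5]].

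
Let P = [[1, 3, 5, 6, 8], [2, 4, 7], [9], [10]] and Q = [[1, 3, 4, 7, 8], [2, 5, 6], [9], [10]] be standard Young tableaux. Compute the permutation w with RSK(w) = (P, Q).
Reverse the RSK construction: for i from n down to 1, find the cell of Q containing i, remove the entry at that cell from P, and reverse-bump it up through P; the value ejected from row 1 is w(i).

Step i=10: Q has 10 at row 4, column 1; remove 10 from row 4 of P and reverse-bump: 10 enters row 3 and ejects 9; 9 enters row 2 and ejects 7; 7 enters row 1 and ejects 6. So w(10) = 6. P is now [[1, 3, 5, 7, 8], [2, 4, 9], [10]].
Step i=9: Q has 9 at row 3, column 1; remove 10 from row 3 of P and reverse-bump: 10 enters row 2 and ejects 9; 9 enters row 1 and ejects 8. So w(9) = 8. P is now [[1, 3, 5, 7, 9], [2, 4, 10]].
Step i=8: Q has 8 at row 1, column 5; remove that cell from P, ejecting 9. So w(8) = 9. P is now [[1, 3, 5, 7], [2, 4, 10]].
Step i=7: Q has 7 at row 1, column 4; remove that cell from P, ejecting 7. So w(7) = 7. P is now [[1, 3, 5], [2, 4, 10]].
Step i=6: Q has 6 at row 2, column 3; remove 10 from row 2 of P and reverse-bump: 10 enters row 1 and ejects 5. So w(6) = 5. P is now [[1, 3, 10], [2, 4]].
Step i=5: Q has 5 at row 2, column 2; remove 4 from row 2 of P and reverse-bump: 4 enters row 1 and ejects 3. So w(5) = 3. P is now [[1, 4, 10], [2]].
Step i=4: Q has 4 at row 1, column 3; remove that cell from P, ejecting 10. So w(4) = 10. P is now [[1, 4], [2]].
Step i=3: Q has 3 at row 1, column 2; remove that cell from P, ejecting 4. So w(3) = 4. P is now [[1], [2]].
Step i=2: Q has 2 at row 2, column 1; remove 2 from row 2 of P and reverse-bump: 2 enters row 1 and ejects 1. So w(2) = 1. P is now [[2]].
Step i=1: Q has 1 at row 1, column 1; remove that cell from P, ejecting 2. So w(1) = 2. P is now [].

So w = 2 1 4 10 3 5 7 9 8 6.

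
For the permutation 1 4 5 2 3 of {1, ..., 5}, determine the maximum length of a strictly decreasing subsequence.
2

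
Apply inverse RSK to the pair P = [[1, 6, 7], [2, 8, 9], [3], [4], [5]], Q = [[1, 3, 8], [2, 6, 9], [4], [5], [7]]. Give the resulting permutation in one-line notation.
Reverse the RSK construction: for i from n down to 1, find the cell of Q containing i, remove the entry at that cell from P, and reverse-bump it up through P; the value ejected from row 1 is w(i).

Step i=9: Q has 9 at row 2, column 3; remove 9 from row 2 of P and reverse-bump: 9 enters row 1 and ejects 7. So w(9) = 7. P is now [[1, 6, 9], [2, 8], [3], [4], [5]].
Step i=8: Q has 8 at row 1, column 3; remove that cell from P, ejecting 9. So w(8) = 9. P is now [[1, 6], [2, 8], [3], [4], [5]].
Step i=7: Q has 7 at row 5, column 1; remove 5 from row 5 of P and reverse-bump: 5 enters row 4 and ejects 4; 4 enters row 3 and ejects 3; 3 enters row 2 and ejects 2; 2 enters row 1 and ejects 1. So w(7) = 1. P is now [[2, 6], [3, 8], [4], [5]].
Step i=6: Q has 6 at row 2, column 2; remove 8 from row 2 of P and reverse-bump: 8 enters row 1 and ejects 6. So w(6) = 6. P is now [[2, 8], [3], [4], [5]].
Step i=5: Q has 5 at row 4, column 1; remove 5 from row 4 of P and reverse-bump: 5 enters row 3 and ejects 4; 4 enters row 2 and ejects 3; 3 enters row 1 and ejects 2. So w(5) = 2. P is now [[3, 8], [4], [5]].
Step i=4: Q has 4 at row 3, column 1; remove 5 from row 3 of P and reverse-bump: 5 enters row 2 and ejects 4; 4 enters row 1 and ejects 3. So w(4) = 3. P is now [[4, 8], [5]].
Step i=3: Q has 3 at row 1, column 2; remove that cell from P, ejecting 8. So w(3) = 8. P is now [[4], [5]].
Step i=2: Q has 2 at row 2, column 1; remove 5 from row 2 of P and reverse-bump: 5 enters row 1 and ejects 4. So w(2) = 4. P is now [[5]].
Step i=1: Q has 1 at row 1, column 1; remove that cell from P, ejecting 5. So w(1) = 5. P is now [].

So w = 5 4 8 3 2 6 1 9 7.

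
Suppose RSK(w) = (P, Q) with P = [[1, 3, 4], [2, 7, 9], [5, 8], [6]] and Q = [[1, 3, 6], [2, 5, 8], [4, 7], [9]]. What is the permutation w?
6 5 8 2 7 9 3 4 1

Reverse RSK: for i = n, n-1, ..., 1, locate i in Q, remove the corresponding corner cell from P, and reverse-bump its entry up through P; the value ejected from row 1 is w(i).

So w = 6 5 8 2 7 9 3 4 1.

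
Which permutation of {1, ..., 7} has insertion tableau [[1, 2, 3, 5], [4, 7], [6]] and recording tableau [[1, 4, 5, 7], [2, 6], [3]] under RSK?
6 4 1 2 7 3 5

Reverse the RSK construction: for i from n down to 1, find the cell of Q containing i, remove the entry at that cell from P, and reverse-bump it up through P; the value ejected from row 1 is w(i).

Step i=7: Q has 7 at row 1, column 4; remove that cell from P, ejecting 5. So w(7) = 5. P is now [[1, 2, 3], [4, 7], [6]].
Step i=6: Q has 6 at row 2, column 2; remove 7 from row 2 of P and reverse-bump: 7 enters row 1 and ejects 3. So w(6) = 3. P is now [[1, 2, 7], [4], [6]].
Step i=5: Q has 5 at row 1, column 3; remove that cell from P, ejecting 7. So w(5) = 7. P is now [[1, 2], [4], [6]].
Step i=4: Q has 4 at row 1, column 2; remove that cell from P, ejecting 2. So w(4) = 2. P is now [[1], [4], [6]].
Step i=3: Q has 3 at row 3, column 1; remove 6 from row 3 of P and reverse-bump: 6 enters row 2 and ejects 4; 4 enters row 1 and ejects 1. So w(3) = 1. P is now [[4], [6]].
Step i=2: Q has 2 at row 2, column 1; remove 6 from row 2 of P and reverse-bump: 6 enters row 1 and ejects 4. So w(2) = 4. P is now [[6]].
Step i=1: Q has 1 at row 1, column 1; remove that cell from P, ejecting 6. So w(1) = 6. P is now [].

So w = 6 4 1 2 7 3 5.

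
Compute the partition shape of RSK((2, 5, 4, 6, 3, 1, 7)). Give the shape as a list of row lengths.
Row-insert each entry into an empty tableau.

After inserting 2: P = [[2]].
After inserting 5: P = [[2, 5]].
After inserting 4: P = [[2, 4], [5]].
After inserting 6: P = [[2, 4, 6], [5]].
After inserting 3: P = [[2, 3, 6], [4], [5]].
After inserting 1: P = [[1, 3, 6], [2], [4], [5]].
After inserting 7: P = [[1, 3, 6, 7], [2], [4], [5]].

The final insertion tableau P = [[1, 3, 6, 7], [2], [4], [5]] has shape [4, 1, 1, 1].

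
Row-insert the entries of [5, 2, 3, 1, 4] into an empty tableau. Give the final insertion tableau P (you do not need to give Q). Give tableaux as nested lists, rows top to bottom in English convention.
P = [[1, 3, 4], [2], [5]]

Insert 5: appended to row 1. P = [[5]].
Insert 2: 2 bumps 5 from row 1; 5 starts row 2. P = [[2], [5]].
Insert 3: appended to row 1. P = [[2, 3], [5]].
Insert 1: 1 bumps 2 from row 1; 2 bumps 5 from row 2; 5 starts row 3. P = [[1, 3], [2], [5]].
Insert 4: appended to row 1. P = [[1, 3, 4], [2], [5]].

So P = [[1, 3, 4], [2], [5]].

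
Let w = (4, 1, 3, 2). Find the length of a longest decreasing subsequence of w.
3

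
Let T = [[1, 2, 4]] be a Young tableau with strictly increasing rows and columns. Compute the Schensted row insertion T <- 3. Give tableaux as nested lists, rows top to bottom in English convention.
[[1, 2, 3], [4]]

In row 1, 3 replaces 4 (the leftmost entry greater than 3); 4 is bumped to row 2. 4 starts a new row 2. The new tableau is [[1, 2, 3], [4]].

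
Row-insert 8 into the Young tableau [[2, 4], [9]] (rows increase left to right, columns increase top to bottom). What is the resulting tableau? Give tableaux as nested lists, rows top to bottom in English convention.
[[2, 4, 8], [9]]

8 is larger than every entry of row 1, so it is appended to row 1. The new tableau is [[2, 4, 8], [9]].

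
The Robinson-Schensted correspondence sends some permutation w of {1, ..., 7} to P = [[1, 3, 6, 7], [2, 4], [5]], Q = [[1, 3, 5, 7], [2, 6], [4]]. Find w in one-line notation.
Reverse the RSK construction: for i from n down to 1, find the cell of Q containing i, remove the entry at that cell from P, and reverse-bump it up through P; the value ejected from row 1 is w(i).

Step i=7: Q has 7 at row 1, column 4; remove that cell from P, ejecting 7. So w(7) = 7. P is now [[1, 3, 6], [2, 4], [5]].
Step i=6: Q has 6 at row 2, column 2; remove 4 from row 2 of P and reverse-bump: 4 enters row 1 and ejects 3. So w(6) = 3. P is now [[1, 4, 6], [2], [5]].
Step i=5: Q has 5 at row 1, column 3; remove that cell from P, ejecting 6. So w(5) = 6. P is now [[1, 4], [2], [5]].
Step i=4: Q has 4 at row 3, column 1; remove 5 from row 3 of P and reverse-bump: 5 enters row 2 and ejects 2; 2 enters row 1 and ejects 1. So w(4) = 1. P is now [[2, 4], [5]].
Step i=3: Q has 3 at row 1, column 2; remove that cell from P, ejecting 4. So w(3) = 4. P is now [[2], [5]].
Step i=2: Q has 2 at row 2, column 1; remove 5 from row 2 of P and reverse-bump: 5 enters row 1 and ejects 2. So w(2) = 2. P is now [[5]].
Step i=1: Q has 1 at row 1, column 1; remove that cell from P, ejecting 5. So w(1) = 5. P is now [].

So w = 5 2 4 1 6 3 7.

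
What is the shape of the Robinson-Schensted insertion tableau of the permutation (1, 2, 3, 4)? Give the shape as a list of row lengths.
Row-insert each entry into an empty tableau.

After inserting 1: P = [[1]].
After inserting 2: P = [[1, 2]].
After inserting 3: P = [[1, 2, 3]].
After inserting 4: P = [[1, 2, 3, 4]].

The final insertion tableau P = [[1, 2, 3, 4]] has shape [4].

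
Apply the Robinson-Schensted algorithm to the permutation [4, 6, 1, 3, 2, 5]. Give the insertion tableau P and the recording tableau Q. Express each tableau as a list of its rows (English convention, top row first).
Insert each entry of the permutation into P by Schensted row insertion, recording in Q the position of each new cell.

Insert 4: appended to row 1. P = [[4]], Q = [[1]].
Insert 6: appended to row 1. P = [[4, 6]], Q = [[1, 2]].
Insert 1: 1 bumps 4 from row 1; 4 starts row 2. P = [[1, 6], [4]], Q = [[1, 2], [3]].
Insert 3: 3 bumps 6 from row 1; 6 appends to row 2. P = [[1, 3], [4, 6]], Q = [[1, 2], [3, 4]].
Insert 2: 2 bumps 3 from row 1; 3 bumps 4 from row 2; 4 starts row 3. P = [[1, 2], [3, 6], [4]], Q = [[1, 2], [3, 4], [5]].
Insert 5: appended to row 1. P = [[1, 2, 5], [3, 6], [4]], Q = [[1, 2, 6], [3, 4], [5]].

So P = [[1, 2, 5], [3, 6], [4]], Q = [[1, 2, 6], [3, 4], [5]].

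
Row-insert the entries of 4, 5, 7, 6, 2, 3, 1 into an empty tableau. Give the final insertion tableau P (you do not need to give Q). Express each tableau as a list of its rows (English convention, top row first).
Insert 4: appended to row 1. P = [[4]].
Insert 5: appended to row 1. P = [[4, 5]].
Insert 7: appended to row 1. P = [[4, 5, 7]].
Insert 6: 6 bumps 7 from row 1; 7 starts row 2. P = [[4, 5, 6], [7]].
Insert 2: 2 bumps 4 from row 1; 4 bumps 7 from row 2; 7 starts row 3. P = [[2, 5, 6], [4], [7]].
Insert 3: 3 bumps 5 from row 1; 5 appends to row 2. P = [[2, 3, 6], [4, 5], [7]].
Insert 1: 1 bumps 2 from row 1; 2 bumps 4 from row 2; 4 bumps 7 from row 3; 7 starts row 4. P = [[1, 3, 6], [2, 5], [4], [7]].

So P = [[1, 3, 6], [2, 5], [4], [7]].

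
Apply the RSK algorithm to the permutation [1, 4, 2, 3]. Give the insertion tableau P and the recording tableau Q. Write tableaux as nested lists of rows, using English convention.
P = [[1, 2, 3], [4]], Q = [[1, 2, 4], [3]]

Insert each entry of the permutation into P by Schensted row insertion, recording in Q the position of each new cell.

Insert 1: appended to row 1. P = [[1]].
Insert 4: appended to row 1. P = [[1, 4]].
Insert 2: 2 bumps 4 from row 1; 4 starts row 2. P = [[1, 2], [4]].
Insert 3: appended to row 1. P = [[1, 2, 3], [4]].

So P = [[1, 2, 3], [4]], Q = [[1, 2, 4], [3]].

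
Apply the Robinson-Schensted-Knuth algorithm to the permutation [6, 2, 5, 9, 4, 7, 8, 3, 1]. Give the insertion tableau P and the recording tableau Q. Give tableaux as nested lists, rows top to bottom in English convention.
Insert each entry of the permutation into P by Schensted row insertion, recording in Q the position of each new cell.

Insert 6: appended to row 1. P = [[6]].
Insert 2: 2 bumps 6 from row 1; 6 starts row 2. P = [[2], [6]].
Insert 5: appended to row 1. P = [[2, 5], [6]].
Insert 9: appended to row 1. P = [[2, 5, 9], [6]].
Insert 4: 4 bumps 5 from row 1; 5 bumps 6 from row 2; 6 starts row 3. P = [[2, 4, 9], [5], [6]].
Insert 7: 7 bumps 9 from row 1; 9 appends to row 2. P = [[2, 4, 7], [5, 9], [6]].
Insert 8: appended to row 1. P = [[2, 4, 7, 8], [5, 9], [6]].
Insert 3: 3 bumps 4 from row 1; 4 bumps 5 from row 2; 5 bumps 6 from row 3; 6 starts row 4. P = [[2, 3, 7, 8], [4, 9], [5], [6]].
Insert 1: 1 bumps 2 from row 1; 2 bumps 4 from row 2; 4 bumps 5 from row 3; 5 bumps 6 from row 4; 6 starts row 5. P = [[1, 3, 7, 8], [2, 9], [4], [5], [6]].

So P = [[1, 3, 7, 8], [2, 9], [4], [5], [6]], Q = [[1, 3, 4, 7], [2, 6], [5], [8], [9]].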